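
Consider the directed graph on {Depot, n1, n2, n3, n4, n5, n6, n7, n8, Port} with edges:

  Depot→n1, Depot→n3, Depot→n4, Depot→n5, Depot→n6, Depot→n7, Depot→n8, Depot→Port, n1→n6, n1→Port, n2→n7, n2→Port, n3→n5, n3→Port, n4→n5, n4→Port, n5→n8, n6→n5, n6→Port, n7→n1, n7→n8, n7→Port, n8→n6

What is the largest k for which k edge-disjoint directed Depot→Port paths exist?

Assign every edge capacity 1; by Menger, the answer equals the max flow.
Path Depot→Port (+1); total 1.
Path Depot→n1→Port (+1); total 2.
Path Depot→n3→Port (+1); total 3.
Path Depot→n4→Port (+1); total 4.
Path Depot→n6→Port (+1); total 5.
Path Depot→n7→Port (+1); total 6.
No residual Depot→Port path; max flow = 6.
Certifying cut of size 6: {Depot→Port, Depot→n1, Depot→n3, Depot→n4, Depot→n7, n6→Port}.

6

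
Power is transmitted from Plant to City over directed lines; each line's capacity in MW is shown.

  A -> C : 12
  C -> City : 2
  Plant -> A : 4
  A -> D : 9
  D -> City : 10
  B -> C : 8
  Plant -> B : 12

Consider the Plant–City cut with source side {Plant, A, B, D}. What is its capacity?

30

Edges leaving {Plant, A, B, D}: A→C (12), B→C (8), D→City (10).
Cut capacity = 12 + 8 + 10 = 30.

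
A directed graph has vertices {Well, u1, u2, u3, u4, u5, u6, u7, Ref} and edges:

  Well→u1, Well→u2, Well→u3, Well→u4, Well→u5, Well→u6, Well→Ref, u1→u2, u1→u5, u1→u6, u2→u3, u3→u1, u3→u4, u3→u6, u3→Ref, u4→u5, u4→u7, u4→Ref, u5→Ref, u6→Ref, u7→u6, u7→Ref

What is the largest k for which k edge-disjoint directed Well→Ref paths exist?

Assign every edge capacity 1; by Menger, the answer equals the max flow.
Path Well→Ref (+1); total 1.
Path Well→u3→Ref (+1); total 2.
Path Well→u4→Ref (+1); total 3.
Path Well→u5→Ref (+1); total 4.
Path Well→u6→Ref (+1); total 5.
Path Well→u2→u3→u4→u7→Ref (+1); total 6.
No residual Well→Ref path; max flow = 6.
Certifying cut of size 6: {Well→Ref, Well→u3, Well→u4, u2→u3, u5→Ref, u6→Ref}.

6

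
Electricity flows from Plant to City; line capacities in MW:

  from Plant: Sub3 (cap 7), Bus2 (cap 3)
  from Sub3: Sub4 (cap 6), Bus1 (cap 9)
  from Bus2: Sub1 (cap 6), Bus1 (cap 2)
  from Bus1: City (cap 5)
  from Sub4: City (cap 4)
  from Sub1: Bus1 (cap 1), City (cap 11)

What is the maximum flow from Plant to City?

10

Augment Plant→Sub3→Bus1→City: bottleneck 5, flow now 5.
Augment Plant→Sub3→Sub4→City: bottleneck 2, flow now 7.
Augment Plant→Bus2→Sub1→City: bottleneck 3, flow now 10.
No augmenting path remains; maximum flow = 10.
In the residual graph, reachable from Plant: {Plant}.
Min-cut edges: Plant→Sub3 (7), Plant→Bus2 (3); capacity 7 + 3 = 10.
This cut is saturated, so no flow can exceed 10.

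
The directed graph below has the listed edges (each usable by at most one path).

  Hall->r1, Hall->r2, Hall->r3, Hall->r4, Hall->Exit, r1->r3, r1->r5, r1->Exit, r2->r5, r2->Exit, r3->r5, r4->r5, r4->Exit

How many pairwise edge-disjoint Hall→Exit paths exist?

Assign every edge capacity 1; by Menger, the answer equals the max flow.
Path Hall→Exit (+1); total 1.
Path Hall→r1→Exit (+1); total 2.
Path Hall→r2→Exit (+1); total 3.
Path Hall→r4→Exit (+1); total 4.
No residual Hall→Exit path; max flow = 4.
Certifying cut of size 4: {Hall→Exit, Hall→r1, Hall→r2, Hall→r4}.

4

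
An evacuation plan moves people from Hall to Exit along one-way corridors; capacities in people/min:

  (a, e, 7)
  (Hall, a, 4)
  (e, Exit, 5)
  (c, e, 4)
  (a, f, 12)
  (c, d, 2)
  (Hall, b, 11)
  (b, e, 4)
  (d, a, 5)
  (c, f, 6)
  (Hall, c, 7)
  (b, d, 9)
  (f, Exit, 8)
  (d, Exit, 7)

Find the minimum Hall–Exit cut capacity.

Augment Hall→a→e→Exit: bottleneck 4, flow now 4.
Augment Hall→b→d→Exit: bottleneck 7, flow now 11.
Augment Hall→b→e→Exit: bottleneck 1, flow now 12.
Augment Hall→c→f→Exit: bottleneck 6, flow now 18.
Augment Hall→b→d→a→f→Exit: bottleneck 2, flow now 20.
No augmenting path remains; maximum flow = 20.
By max-flow min-cut, the minimum cut capacity equals the max flow.
In the residual graph, reachable from Hall: {Hall, a, b, c, d, e, f}.
Min-cut edges: d→Exit (7), e→Exit (5), f→Exit (8); capacity 7 + 5 + 8 = 20.

20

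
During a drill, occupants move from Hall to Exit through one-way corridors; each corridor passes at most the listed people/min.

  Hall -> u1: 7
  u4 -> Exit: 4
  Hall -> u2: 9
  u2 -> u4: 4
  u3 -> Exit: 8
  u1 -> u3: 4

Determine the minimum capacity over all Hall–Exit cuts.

Augment Hall→u1→u3→Exit: bottleneck 4, flow now 4.
Augment Hall→u2→u4→Exit: bottleneck 4, flow now 8.
No augmenting path remains; maximum flow = 8.
By max-flow min-cut, the minimum cut capacity equals the max flow.
In the residual graph, reachable from Hall: {Hall, u1, u2}.
Min-cut edges: u1→u3 (4), u2→u4 (4); capacity 4 + 4 = 8.

8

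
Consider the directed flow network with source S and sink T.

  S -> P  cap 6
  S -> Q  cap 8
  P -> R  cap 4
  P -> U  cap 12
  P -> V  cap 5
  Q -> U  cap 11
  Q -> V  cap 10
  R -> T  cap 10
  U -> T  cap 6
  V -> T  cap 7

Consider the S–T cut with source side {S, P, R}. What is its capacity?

35

Edges leaving {S, P, R}: S→Q (8), P→U (12), P→V (5), R→T (10).
Cut capacity = 8 + 12 + 5 + 10 = 35.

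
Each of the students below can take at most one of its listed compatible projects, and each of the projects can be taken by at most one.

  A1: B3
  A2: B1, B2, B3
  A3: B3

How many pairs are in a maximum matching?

Unit-capacity flow: source→left, listed edges, right→sink; max matching = max flow.
Augmenting path A1→B3 (+1); matched 1.
Augmenting path A2→B1 (+1); matched 2.
No augmenting path remains; maximum matching = 2.
König certificate: {A2, B3} is a vertex cover of size 2 (every listed pair touches it), so no matching can be larger.

2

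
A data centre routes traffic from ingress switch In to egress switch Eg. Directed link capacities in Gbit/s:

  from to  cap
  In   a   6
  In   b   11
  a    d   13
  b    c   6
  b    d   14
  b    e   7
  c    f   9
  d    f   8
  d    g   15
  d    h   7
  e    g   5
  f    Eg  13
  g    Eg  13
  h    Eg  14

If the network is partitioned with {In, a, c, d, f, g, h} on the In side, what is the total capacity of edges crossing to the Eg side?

51

Edges leaving {In, a, c, d, f, g, h}: In→b (11), f→Eg (13), g→Eg (13), h→Eg (14).
Cut capacity = 11 + 13 + 13 + 14 = 51.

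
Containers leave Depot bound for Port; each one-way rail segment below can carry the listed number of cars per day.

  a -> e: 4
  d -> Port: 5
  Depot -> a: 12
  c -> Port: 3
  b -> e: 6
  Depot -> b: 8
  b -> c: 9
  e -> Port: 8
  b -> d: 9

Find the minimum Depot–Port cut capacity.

12

Augment Depot→a→e→Port: bottleneck 4, flow now 4.
Augment Depot→b→c→Port: bottleneck 3, flow now 7.
Augment Depot→b→d→Port: bottleneck 5, flow now 12.
No augmenting path remains; maximum flow = 12.
By max-flow min-cut, the minimum cut capacity equals the max flow.
In the residual graph, reachable from Depot: {Depot, a}.
Min-cut edges: Depot→b (8), a→e (4); capacity 8 + 4 = 12.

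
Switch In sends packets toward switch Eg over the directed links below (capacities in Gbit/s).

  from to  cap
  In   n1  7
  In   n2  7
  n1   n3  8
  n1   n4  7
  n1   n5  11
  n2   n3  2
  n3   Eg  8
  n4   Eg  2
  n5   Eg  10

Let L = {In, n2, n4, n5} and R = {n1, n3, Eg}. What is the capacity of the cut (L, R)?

21

Edges leaving {In, n2, n4, n5}: In→n1 (7), n2→n3 (2), n4→Eg (2), n5→Eg (10).
Cut capacity = 7 + 2 + 2 + 10 = 21.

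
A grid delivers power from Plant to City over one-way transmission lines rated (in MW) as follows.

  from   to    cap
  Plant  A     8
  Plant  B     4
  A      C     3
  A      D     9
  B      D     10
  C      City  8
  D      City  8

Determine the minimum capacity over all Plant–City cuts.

11

Augment Plant→A→C→City: bottleneck 3, flow now 3.
Augment Plant→A→D→City: bottleneck 5, flow now 8.
Augment Plant→B→D→City: bottleneck 3, flow now 11.
No augmenting path remains; maximum flow = 11.
By max-flow min-cut, the minimum cut capacity equals the max flow.
In the residual graph, reachable from Plant: {Plant, A, B, D}.
Min-cut edges: A→C (3), D→City (8); capacity 3 + 8 = 11.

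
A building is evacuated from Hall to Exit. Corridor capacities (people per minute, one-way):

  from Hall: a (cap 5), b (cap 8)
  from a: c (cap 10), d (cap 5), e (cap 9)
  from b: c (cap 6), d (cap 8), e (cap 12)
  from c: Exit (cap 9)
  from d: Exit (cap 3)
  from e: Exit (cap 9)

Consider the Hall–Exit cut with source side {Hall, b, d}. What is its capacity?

26

Edges leaving {Hall, b, d}: Hall→a (5), b→c (6), b→e (12), d→Exit (3).
Cut capacity = 5 + 6 + 12 + 3 = 26.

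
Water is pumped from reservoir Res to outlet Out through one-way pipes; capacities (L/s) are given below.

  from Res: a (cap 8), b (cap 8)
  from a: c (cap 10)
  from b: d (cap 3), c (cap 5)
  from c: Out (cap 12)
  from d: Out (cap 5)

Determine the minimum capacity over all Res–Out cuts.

15

Augment Res→a→c→Out: bottleneck 8, flow now 8.
Augment Res→b→c→Out: bottleneck 4, flow now 12.
Augment Res→b→d→Out: bottleneck 3, flow now 15.
No augmenting path remains; maximum flow = 15.
By max-flow min-cut, the minimum cut capacity equals the max flow.
In the residual graph, reachable from Res: {Res, a, b, c}.
Min-cut edges: b→d (3), c→Out (12); capacity 3 + 12 = 15.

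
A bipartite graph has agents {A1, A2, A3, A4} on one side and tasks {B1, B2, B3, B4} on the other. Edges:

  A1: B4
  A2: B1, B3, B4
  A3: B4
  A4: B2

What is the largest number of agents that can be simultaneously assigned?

3

Unit-capacity flow: source→left, listed edges, right→sink; max matching = max flow.
Augmenting path A1→B4 (+1); matched 1.
Augmenting path A2→B1 (+1); matched 2.
Augmenting path A4→B2 (+1); matched 3.
No augmenting path remains; maximum matching = 3.
König certificate: {A2, A4, B4} is a vertex cover of size 3 (every listed pair touches it), so no matching can be larger.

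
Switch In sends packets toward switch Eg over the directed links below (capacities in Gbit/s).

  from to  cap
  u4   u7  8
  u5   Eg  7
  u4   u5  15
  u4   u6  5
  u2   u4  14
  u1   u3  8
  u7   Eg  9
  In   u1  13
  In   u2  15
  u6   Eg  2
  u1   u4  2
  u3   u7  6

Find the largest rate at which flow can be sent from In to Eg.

Augment In→u1→u3→u7→Eg: bottleneck 6, flow now 6.
Augment In→u1→u4→u5→Eg: bottleneck 2, flow now 8.
Augment In→u2→u4→u5→Eg: bottleneck 5, flow now 13.
Augment In→u2→u4→u6→Eg: bottleneck 2, flow now 15.
Augment In→u2→u4→u7→Eg: bottleneck 3, flow now 18.
No augmenting path remains; maximum flow = 18.
In the residual graph, reachable from In: {In, u1, u2, u3, u4, u5, u6, u7}.
Min-cut edges: u5→Eg (7), u6→Eg (2), u7→Eg (9); capacity 7 + 2 + 9 = 18.
This cut is saturated, so no flow can exceed 18.

18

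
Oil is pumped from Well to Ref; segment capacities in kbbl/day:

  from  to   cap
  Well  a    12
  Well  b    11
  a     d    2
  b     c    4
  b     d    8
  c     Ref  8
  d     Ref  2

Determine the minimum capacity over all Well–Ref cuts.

Augment Well→a→d→Ref: bottleneck 2, flow now 2.
Augment Well→b→c→Ref: bottleneck 4, flow now 6.
No augmenting path remains; maximum flow = 6.
By max-flow min-cut, the minimum cut capacity equals the max flow.
In the residual graph, reachable from Well: {Well, a, b, d}.
Min-cut edges: b→c (4), d→Ref (2); capacity 4 + 2 = 6.

6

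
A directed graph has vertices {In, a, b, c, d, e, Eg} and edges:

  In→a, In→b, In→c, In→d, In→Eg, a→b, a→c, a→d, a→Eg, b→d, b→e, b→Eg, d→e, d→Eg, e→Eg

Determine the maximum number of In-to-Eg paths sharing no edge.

Assign every edge capacity 1; by Menger, the answer equals the max flow.
Path In→Eg (+1); total 1.
Path In→a→Eg (+1); total 2.
Path In→b→Eg (+1); total 3.
Path In→d→Eg (+1); total 4.
No residual In→Eg path; max flow = 4.
Certifying cut of size 4: {In→Eg, In→a, In→b, In→d}.

4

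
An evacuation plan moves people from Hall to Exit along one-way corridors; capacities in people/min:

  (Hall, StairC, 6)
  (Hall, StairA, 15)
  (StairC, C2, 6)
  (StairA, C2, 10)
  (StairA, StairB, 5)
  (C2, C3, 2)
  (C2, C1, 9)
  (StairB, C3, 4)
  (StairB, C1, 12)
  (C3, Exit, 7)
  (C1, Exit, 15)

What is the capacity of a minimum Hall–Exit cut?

Augment Hall→StairC→C2→C3→Exit: bottleneck 2, flow now 2.
Augment Hall→StairC→C2→C1→Exit: bottleneck 4, flow now 6.
Augment Hall→StairA→C2→C1→Exit: bottleneck 5, flow now 11.
Augment Hall→StairA→StairB→C3→Exit: bottleneck 4, flow now 15.
Augment Hall→StairA→StairB→C1→Exit: bottleneck 1, flow now 16.
No augmenting path remains; maximum flow = 16.
By max-flow min-cut, the minimum cut capacity equals the max flow.
In the residual graph, reachable from Hall: {Hall, StairC, StairA, C2}.
Min-cut edges: StairA→StairB (5), C2→C3 (2), C2→C1 (9); capacity 5 + 2 + 9 = 16.

16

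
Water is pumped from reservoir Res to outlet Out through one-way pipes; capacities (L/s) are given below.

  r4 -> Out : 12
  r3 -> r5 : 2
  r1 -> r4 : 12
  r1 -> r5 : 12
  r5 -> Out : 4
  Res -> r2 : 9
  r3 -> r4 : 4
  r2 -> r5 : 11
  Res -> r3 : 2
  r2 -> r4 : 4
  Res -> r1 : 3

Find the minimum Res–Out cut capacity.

Augment Res→r1→r4→Out: bottleneck 3, flow now 3.
Augment Res→r2→r4→Out: bottleneck 4, flow now 7.
Augment Res→r2→r5→Out: bottleneck 4, flow now 11.
Augment Res→r3→r4→Out: bottleneck 2, flow now 13.
No augmenting path remains; maximum flow = 13.
By max-flow min-cut, the minimum cut capacity equals the max flow.
In the residual graph, reachable from Res: {Res, r2, r5}.
Min-cut edges: Res→r1 (3), Res→r3 (2), r2→r4 (4), r5→Out (4); capacity 3 + 2 + 4 + 4 = 13.

13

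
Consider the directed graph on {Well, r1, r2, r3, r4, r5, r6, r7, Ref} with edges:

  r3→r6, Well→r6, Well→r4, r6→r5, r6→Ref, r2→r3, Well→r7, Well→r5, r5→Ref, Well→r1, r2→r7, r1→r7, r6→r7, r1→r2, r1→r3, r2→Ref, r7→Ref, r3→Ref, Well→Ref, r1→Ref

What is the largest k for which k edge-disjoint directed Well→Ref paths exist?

Assign every edge capacity 1; by Menger, the answer equals the max flow.
Path Well→Ref (+1); total 1.
Path Well→r1→Ref (+1); total 2.
Path Well→r5→Ref (+1); total 3.
Path Well→r6→Ref (+1); total 4.
Path Well→r7→Ref (+1); total 5.
No residual Well→Ref path; max flow = 5.
Certifying cut of size 5: {Well→Ref, Well→r1, Well→r5, Well→r6, Well→r7}.

5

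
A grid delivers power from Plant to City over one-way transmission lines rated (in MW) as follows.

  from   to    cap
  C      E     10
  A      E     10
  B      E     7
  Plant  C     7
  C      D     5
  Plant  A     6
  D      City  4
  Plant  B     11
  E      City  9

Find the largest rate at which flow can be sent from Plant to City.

Augment Plant→A→E→City: bottleneck 6, flow now 6.
Augment Plant→B→E→City: bottleneck 3, flow now 9.
Augment Plant→C→D→City: bottleneck 4, flow now 13.
No augmenting path remains; maximum flow = 13.
In the residual graph, reachable from Plant: {Plant, A, B, C, D, E}.
Min-cut edges: D→City (4), E→City (9); capacity 4 + 9 = 13.
This cut is saturated, so no flow can exceed 13.

13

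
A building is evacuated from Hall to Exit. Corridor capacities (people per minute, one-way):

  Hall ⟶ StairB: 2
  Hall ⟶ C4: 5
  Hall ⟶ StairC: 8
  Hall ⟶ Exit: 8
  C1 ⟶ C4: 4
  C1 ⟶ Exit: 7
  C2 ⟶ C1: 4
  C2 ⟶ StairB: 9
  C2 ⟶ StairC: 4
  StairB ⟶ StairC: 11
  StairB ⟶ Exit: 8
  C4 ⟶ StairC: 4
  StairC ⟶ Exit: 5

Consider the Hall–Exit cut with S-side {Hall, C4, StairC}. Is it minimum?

Given cut capacity: 2 + 8 + 5 = 15.
Augment Hall→Exit: bottleneck 8, flow now 8.
Augment Hall→StairB→Exit: bottleneck 2, flow now 10.
Augment Hall→StairC→Exit: bottleneck 5, flow now 15.
No augmenting path remains; maximum flow = 15.
Cut capacity 15 equals the max flow, so it is a minimum cut.

Yes — it is a minimum cut (capacity 15).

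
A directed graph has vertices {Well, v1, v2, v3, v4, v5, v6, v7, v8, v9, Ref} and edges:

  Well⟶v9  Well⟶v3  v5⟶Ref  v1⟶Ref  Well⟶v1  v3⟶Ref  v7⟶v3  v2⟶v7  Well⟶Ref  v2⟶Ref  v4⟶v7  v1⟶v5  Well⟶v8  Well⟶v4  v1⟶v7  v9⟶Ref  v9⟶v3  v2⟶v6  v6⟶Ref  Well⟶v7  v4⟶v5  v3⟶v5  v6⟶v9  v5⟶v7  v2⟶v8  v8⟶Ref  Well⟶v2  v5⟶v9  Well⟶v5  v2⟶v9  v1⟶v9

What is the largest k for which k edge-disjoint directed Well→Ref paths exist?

Assign every edge capacity 1; by Menger, the answer equals the max flow.
Path Well→Ref (+1); total 1.
Path Well→v1→Ref (+1); total 2.
Path Well→v2→Ref (+1); total 3.
Path Well→v3→Ref (+1); total 4.
Path Well→v5→Ref (+1); total 5.
Path Well→v8→Ref (+1); total 6.
Path Well→v9→Ref (+1); total 7.
No residual Well→Ref path; max flow = 7.
Certifying cut of size 7: {Well→Ref, Well→v1, Well→v2, Well→v8, v3→Ref, v5→Ref, v9→Ref}.

7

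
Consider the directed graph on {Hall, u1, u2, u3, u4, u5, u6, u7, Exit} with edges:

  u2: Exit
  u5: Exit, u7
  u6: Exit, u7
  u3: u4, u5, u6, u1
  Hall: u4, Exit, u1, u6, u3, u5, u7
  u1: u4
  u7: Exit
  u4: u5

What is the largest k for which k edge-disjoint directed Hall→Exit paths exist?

4

Assign every edge capacity 1; by Menger, the answer equals the max flow.
Path Hall→Exit (+1); total 1.
Path Hall→u5→Exit (+1); total 2.
Path Hall→u6→Exit (+1); total 3.
Path Hall→u7→Exit (+1); total 4.
No residual Hall→Exit path; max flow = 4.
Certifying cut of size 4: {Hall→Exit, u5→Exit, u6→Exit, u7→Exit}.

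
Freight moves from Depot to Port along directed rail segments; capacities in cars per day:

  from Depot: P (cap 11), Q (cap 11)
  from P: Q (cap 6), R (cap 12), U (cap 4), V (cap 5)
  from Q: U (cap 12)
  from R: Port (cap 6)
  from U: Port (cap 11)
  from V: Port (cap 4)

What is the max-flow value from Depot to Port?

Augment Depot→P→R→Port: bottleneck 6, flow now 6.
Augment Depot→P→U→Port: bottleneck 4, flow now 10.
Augment Depot→P→V→Port: bottleneck 1, flow now 11.
Augment Depot→Q→U→Port: bottleneck 7, flow now 18.
Augment Depot→Q→U→P→V→Port: bottleneck 3, flow now 21. (uses reverse residual edge)
No augmenting path remains; maximum flow = 21.
In the residual graph, reachable from Depot: {Depot, P, Q, R, U, V}.
Min-cut edges: R→Port (6), U→Port (11), V→Port (4); capacity 6 + 11 + 4 = 21.
This cut is saturated, so no flow can exceed 21.

21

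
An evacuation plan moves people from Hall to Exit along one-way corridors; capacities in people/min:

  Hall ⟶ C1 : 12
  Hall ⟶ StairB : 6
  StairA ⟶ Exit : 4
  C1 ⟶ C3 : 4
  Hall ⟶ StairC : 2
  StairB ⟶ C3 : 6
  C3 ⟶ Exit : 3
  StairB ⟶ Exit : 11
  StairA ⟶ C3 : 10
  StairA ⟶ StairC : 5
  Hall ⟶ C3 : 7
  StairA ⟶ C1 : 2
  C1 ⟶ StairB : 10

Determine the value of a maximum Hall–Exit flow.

Augment Hall→StairB→Exit: bottleneck 6, flow now 6.
Augment Hall→C3→Exit: bottleneck 3, flow now 9.
Augment Hall→C1→StairB→Exit: bottleneck 5, flow now 14.
No augmenting path remains; maximum flow = 14.
In the residual graph, reachable from Hall: {Hall, C1, StairB, C3, StairC}.
Min-cut edges: StairB→Exit (11), C3→Exit (3); capacity 11 + 3 = 14.
This cut is saturated, so no flow can exceed 14.

14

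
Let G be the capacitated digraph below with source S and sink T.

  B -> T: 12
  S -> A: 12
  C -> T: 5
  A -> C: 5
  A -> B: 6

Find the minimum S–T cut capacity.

Augment S→A→B→T: bottleneck 6, flow now 6.
Augment S→A→C→T: bottleneck 5, flow now 11.
No augmenting path remains; maximum flow = 11.
By max-flow min-cut, the minimum cut capacity equals the max flow.
In the residual graph, reachable from S: {S, A}.
Min-cut edges: A→B (6), A→C (5); capacity 6 + 5 = 11.

11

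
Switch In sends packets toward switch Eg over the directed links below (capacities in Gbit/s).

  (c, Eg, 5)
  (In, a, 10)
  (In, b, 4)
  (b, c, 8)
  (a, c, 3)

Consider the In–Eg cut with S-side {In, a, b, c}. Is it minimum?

Given cut capacity: 5 = 5.
Augment In→a→c→Eg: bottleneck 3, flow now 3.
Augment In→b→c→Eg: bottleneck 2, flow now 5.
No augmenting path remains; maximum flow = 5.
Cut capacity 5 equals the max flow, so it is a minimum cut.

Yes — it is a minimum cut (capacity 5).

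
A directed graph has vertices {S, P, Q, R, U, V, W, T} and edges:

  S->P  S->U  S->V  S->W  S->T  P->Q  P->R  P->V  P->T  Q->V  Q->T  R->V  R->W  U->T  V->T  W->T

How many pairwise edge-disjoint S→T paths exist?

Assign every edge capacity 1; by Menger, the answer equals the max flow.
Path S→T (+1); total 1.
Path S→P→T (+1); total 2.
Path S→U→T (+1); total 3.
Path S→V→T (+1); total 4.
Path S→W→T (+1); total 5.
No residual S→T path; max flow = 5.
Certifying cut of size 5: {S→P, S→T, S→U, S→V, S→W}.

5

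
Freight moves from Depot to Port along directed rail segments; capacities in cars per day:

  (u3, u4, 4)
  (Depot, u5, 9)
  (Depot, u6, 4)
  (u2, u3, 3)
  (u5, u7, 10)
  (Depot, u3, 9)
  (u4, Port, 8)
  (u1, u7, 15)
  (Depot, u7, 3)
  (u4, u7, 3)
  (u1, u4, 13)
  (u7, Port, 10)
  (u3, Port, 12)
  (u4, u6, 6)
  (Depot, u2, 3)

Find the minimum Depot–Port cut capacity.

22

Augment Depot→u3→Port: bottleneck 9, flow now 9.
Augment Depot→u7→Port: bottleneck 3, flow now 12.
Augment Depot→u2→u3→Port: bottleneck 3, flow now 15.
Augment Depot→u5→u7→Port: bottleneck 7, flow now 22.
No augmenting path remains; maximum flow = 22.
By max-flow min-cut, the minimum cut capacity equals the max flow.
In the residual graph, reachable from Depot: {Depot, u5, u6, u7}.
Min-cut edges: Depot→u2 (3), Depot→u3 (9), u7→Port (10); capacity 3 + 9 + 10 = 22.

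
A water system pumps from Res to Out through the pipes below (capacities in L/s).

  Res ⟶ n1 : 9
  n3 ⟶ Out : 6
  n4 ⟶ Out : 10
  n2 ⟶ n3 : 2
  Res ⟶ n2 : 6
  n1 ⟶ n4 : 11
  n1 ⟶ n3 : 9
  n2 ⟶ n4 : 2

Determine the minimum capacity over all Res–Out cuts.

Augment Res→n1→n3→Out: bottleneck 6, flow now 6.
Augment Res→n1→n4→Out: bottleneck 3, flow now 9.
Augment Res→n2→n4→Out: bottleneck 2, flow now 11.
Augment Res→n2→n3→n1→n4→Out: bottleneck 2, flow now 13. (uses reverse residual edge)
No augmenting path remains; maximum flow = 13.
By max-flow min-cut, the minimum cut capacity equals the max flow.
In the residual graph, reachable from Res: {Res, n2}.
Min-cut edges: Res→n1 (9), n2→n3 (2), n2→n4 (2); capacity 9 + 2 + 2 = 13.

13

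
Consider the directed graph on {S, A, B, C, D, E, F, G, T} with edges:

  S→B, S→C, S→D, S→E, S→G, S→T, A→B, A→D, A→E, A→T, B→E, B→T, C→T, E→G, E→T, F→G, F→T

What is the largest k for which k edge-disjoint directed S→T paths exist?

Assign every edge capacity 1; by Menger, the answer equals the max flow.
Path S→T (+1); total 1.
Path S→B→T (+1); total 2.
Path S→C→T (+1); total 3.
Path S→E→T (+1); total 4.
No residual S→T path; max flow = 4.
Certifying cut of size 4: {S→B, S→C, S→E, S→T}.

4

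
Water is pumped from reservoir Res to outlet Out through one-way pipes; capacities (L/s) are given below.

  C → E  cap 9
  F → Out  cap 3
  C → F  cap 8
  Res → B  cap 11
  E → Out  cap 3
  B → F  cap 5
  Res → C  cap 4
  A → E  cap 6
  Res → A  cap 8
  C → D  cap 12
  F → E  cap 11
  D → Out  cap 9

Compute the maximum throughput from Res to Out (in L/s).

Augment Res→A→E→Out: bottleneck 3, flow now 3.
Augment Res→B→F→Out: bottleneck 3, flow now 6.
Augment Res→C→D→Out: bottleneck 4, flow now 10.
No augmenting path remains; maximum flow = 10.
In the residual graph, reachable from Res: {Res, A, B, E, F}.
Min-cut edges: Res→C (4), E→Out (3), F→Out (3); capacity 4 + 3 + 3 = 10.
This cut is saturated, so no flow can exceed 10.

10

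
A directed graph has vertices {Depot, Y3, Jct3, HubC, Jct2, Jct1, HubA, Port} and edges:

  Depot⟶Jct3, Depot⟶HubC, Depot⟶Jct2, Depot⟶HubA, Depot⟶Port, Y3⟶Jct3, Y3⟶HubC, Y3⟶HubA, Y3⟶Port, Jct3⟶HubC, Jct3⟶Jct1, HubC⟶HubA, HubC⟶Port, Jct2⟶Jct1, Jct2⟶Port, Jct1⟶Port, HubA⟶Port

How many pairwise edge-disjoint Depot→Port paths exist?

Assign every edge capacity 1; by Menger, the answer equals the max flow.
Path Depot→Port (+1); total 1.
Path Depot→HubC→Port (+1); total 2.
Path Depot→Jct2→Port (+1); total 3.
Path Depot→HubA→Port (+1); total 4.
Path Depot→Jct3→Jct1→Port (+1); total 5.
No residual Depot→Port path; max flow = 5.
Certifying cut of size 5: {Depot→HubA, Depot→HubC, Depot→Jct2, Depot→Jct3, Depot→Port}.

5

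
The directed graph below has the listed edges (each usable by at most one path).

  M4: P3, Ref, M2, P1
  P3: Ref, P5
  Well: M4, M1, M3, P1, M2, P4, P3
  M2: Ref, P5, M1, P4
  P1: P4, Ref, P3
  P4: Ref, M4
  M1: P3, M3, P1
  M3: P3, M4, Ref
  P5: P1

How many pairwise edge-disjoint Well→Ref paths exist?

6

Assign every edge capacity 1; by Menger, the answer equals the max flow.
Path Well→M3→Ref (+1); total 1.
Path Well→M4→Ref (+1); total 2.
Path Well→M2→Ref (+1); total 3.
Path Well→P4→Ref (+1); total 4.
Path Well→P3→Ref (+1); total 5.
Path Well→P1→Ref (+1); total 6.
No residual Well→Ref path; max flow = 6.
Certifying cut of size 6: {M2→Ref, M3→Ref, M4→Ref, P1→Ref, P3→Ref, P4→Ref}.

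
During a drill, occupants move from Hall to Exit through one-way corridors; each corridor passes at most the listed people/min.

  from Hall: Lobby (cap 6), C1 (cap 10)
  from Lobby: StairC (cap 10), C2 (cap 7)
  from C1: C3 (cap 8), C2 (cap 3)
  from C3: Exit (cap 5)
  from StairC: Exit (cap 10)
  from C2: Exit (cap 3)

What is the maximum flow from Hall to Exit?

14

Augment Hall→Lobby→StairC→Exit: bottleneck 6, flow now 6.
Augment Hall→C1→C3→Exit: bottleneck 5, flow now 11.
Augment Hall→C1→C2→Exit: bottleneck 3, flow now 14.
No augmenting path remains; maximum flow = 14.
In the residual graph, reachable from Hall: {Hall, C1, C3}.
Min-cut edges: Hall→Lobby (6), C1→C2 (3), C3→Exit (5); capacity 6 + 3 + 5 = 14.
This cut is saturated, so no flow can exceed 14.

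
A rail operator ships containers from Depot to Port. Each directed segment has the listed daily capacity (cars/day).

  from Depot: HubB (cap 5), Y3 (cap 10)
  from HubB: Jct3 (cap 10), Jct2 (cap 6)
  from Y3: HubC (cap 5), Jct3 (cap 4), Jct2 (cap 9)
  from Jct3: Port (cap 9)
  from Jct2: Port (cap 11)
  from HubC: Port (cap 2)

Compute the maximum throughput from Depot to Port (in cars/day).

15

Augment Depot→HubB→Jct3→Port: bottleneck 5, flow now 5.
Augment Depot→Y3→Jct3→Port: bottleneck 4, flow now 9.
Augment Depot→Y3→Jct2→Port: bottleneck 6, flow now 15.
No augmenting path remains; maximum flow = 15.
In the residual graph, reachable from Depot: {Depot}.
Min-cut edges: Depot→HubB (5), Depot→Y3 (10); capacity 5 + 10 = 15.
This cut is saturated, so no flow can exceed 15.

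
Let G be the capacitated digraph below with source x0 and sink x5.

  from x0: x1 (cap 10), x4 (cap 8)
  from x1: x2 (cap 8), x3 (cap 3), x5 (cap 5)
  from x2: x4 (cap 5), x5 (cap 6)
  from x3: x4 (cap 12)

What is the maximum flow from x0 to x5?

10

Augment x0→x1→x5: bottleneck 5, flow now 5.
Augment x0→x1→x2→x5: bottleneck 5, flow now 10.
No augmenting path remains; maximum flow = 10.
In the residual graph, reachable from x0: {x0, x4}.
Min-cut edges: x0→x1 (10); capacity 10 = 10.
This cut is saturated, so no flow can exceed 10.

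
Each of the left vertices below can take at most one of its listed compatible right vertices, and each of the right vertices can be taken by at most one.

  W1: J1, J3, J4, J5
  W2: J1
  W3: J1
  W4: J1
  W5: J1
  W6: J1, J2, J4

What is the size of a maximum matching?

3

Unit-capacity flow: source→left, listed edges, right→sink; max matching = max flow.
Augmenting path W1→J1 (+1); matched 1.
Augmenting path W6→J2 (+1); matched 2.
Augmenting path W2→J1→W1→J3 (+1); matched 3.
No augmenting path remains; maximum matching = 3.
König certificate: {W1, W6, J1} is a vertex cover of size 3 (every listed pair touches it), so no matching can be larger.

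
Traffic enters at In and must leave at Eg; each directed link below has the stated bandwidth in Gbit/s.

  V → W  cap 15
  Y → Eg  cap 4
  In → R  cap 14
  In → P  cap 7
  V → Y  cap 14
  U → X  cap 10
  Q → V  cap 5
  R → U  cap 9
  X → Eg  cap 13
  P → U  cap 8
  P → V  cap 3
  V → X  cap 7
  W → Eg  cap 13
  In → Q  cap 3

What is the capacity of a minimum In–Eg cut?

16

Augment In→P→U→X→Eg: bottleneck 7, flow now 7.
Augment In→Q→V→W→Eg: bottleneck 3, flow now 10.
Augment In→R→U→X→Eg: bottleneck 3, flow now 13.
Augment In→R→U→P→V→W→Eg: bottleneck 3, flow now 16. (uses reverse residual edge)
No augmenting path remains; maximum flow = 16.
By max-flow min-cut, the minimum cut capacity equals the max flow.
In the residual graph, reachable from In: {In, P, R, U}.
Min-cut edges: In→Q (3), P→V (3), U→X (10); capacity 3 + 3 + 10 = 16.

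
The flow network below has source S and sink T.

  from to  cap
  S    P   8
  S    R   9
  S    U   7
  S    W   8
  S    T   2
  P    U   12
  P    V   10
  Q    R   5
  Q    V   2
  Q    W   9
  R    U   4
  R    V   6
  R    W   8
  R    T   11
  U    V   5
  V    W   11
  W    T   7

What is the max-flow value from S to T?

18

Augment S→T: bottleneck 2, flow now 2.
Augment S→R→T: bottleneck 9, flow now 11.
Augment S→W→T: bottleneck 7, flow now 18.
No augmenting path remains; maximum flow = 18.
In the residual graph, reachable from S: {S, P, U, V, W}.
Min-cut edges: S→R (9), S→T (2), W→T (7); capacity 9 + 2 + 7 = 18.
This cut is saturated, so no flow can exceed 18.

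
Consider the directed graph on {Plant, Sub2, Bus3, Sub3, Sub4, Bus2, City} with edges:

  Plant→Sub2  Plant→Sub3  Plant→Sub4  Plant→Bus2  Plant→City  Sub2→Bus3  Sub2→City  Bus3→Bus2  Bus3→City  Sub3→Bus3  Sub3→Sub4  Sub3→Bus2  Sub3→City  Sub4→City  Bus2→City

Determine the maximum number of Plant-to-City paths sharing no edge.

Assign every edge capacity 1; by Menger, the answer equals the max flow.
Path Plant→City (+1); total 1.
Path Plant→Sub2→City (+1); total 2.
Path Plant→Sub3→City (+1); total 3.
Path Plant→Sub4→City (+1); total 4.
Path Plant→Bus2→City (+1); total 5.
No residual Plant→City path; max flow = 5.
Certifying cut of size 5: {Plant→Bus2, Plant→City, Plant→Sub2, Plant→Sub3, Plant→Sub4}.

5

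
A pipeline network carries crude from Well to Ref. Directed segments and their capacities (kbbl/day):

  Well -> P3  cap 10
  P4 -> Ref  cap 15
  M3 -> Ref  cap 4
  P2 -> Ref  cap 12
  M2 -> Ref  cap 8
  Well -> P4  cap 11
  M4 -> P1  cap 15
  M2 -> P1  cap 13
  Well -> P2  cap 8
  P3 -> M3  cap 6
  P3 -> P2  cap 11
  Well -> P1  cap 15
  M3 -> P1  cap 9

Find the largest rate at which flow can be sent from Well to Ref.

Augment Well→P4→Ref: bottleneck 11, flow now 11.
Augment Well→P2→Ref: bottleneck 8, flow now 19.
Augment Well→P3→M3→Ref: bottleneck 4, flow now 23.
Augment Well→P3→P2→Ref: bottleneck 4, flow now 27.
No augmenting path remains; maximum flow = 27.
In the residual graph, reachable from Well: {Well, P3, M3, P1, P2}.
Min-cut edges: Well→P4 (11), M3→Ref (4), P2→Ref (12); capacity 11 + 4 + 12 = 27.
This cut is saturated, so no flow can exceed 27.

27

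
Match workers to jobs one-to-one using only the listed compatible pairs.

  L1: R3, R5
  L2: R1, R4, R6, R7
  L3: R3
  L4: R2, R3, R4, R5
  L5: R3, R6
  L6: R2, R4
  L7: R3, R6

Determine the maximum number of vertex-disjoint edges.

Unit-capacity flow: source→left, listed edges, right→sink; max matching = max flow.
Augmenting path L1→R3 (+1); matched 1.
Augmenting path L2→R1 (+1); matched 2.
Augmenting path L4→R2 (+1); matched 3.
Augmenting path L5→R6 (+1); matched 4.
Augmenting path L6→R4 (+1); matched 5.
Augmenting path L3→R3→L1→R5 (+1); matched 6.
No augmenting path remains; maximum matching = 6.
König certificate: {L1, L2, L4, L6, R3, R6} is a vertex cover of size 6 (every listed pair touches it), so no matching can be larger.

6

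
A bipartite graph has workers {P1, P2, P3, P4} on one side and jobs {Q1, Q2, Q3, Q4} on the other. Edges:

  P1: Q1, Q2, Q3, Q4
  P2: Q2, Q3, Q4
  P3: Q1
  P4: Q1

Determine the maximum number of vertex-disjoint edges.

3

Unit-capacity flow: source→left, listed edges, right→sink; max matching = max flow.
Augmenting path P1→Q1 (+1); matched 1.
Augmenting path P2→Q2 (+1); matched 2.
Augmenting path P3→Q1→P1→Q3 (+1); matched 3.
No augmenting path remains; maximum matching = 3.
König certificate: {P1, P2, Q1} is a vertex cover of size 3 (every listed pair touches it), so no matching can be larger.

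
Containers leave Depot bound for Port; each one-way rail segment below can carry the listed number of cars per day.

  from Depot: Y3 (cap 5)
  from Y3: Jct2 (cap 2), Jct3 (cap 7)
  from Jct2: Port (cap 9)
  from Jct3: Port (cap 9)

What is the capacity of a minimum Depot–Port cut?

Augment Depot→Y3→Jct2→Port: bottleneck 2, flow now 2.
Augment Depot→Y3→Jct3→Port: bottleneck 3, flow now 5.
No augmenting path remains; maximum flow = 5.
By max-flow min-cut, the minimum cut capacity equals the max flow.
In the residual graph, reachable from Depot: {Depot}.
Min-cut edges: Depot→Y3 (5); capacity 5 = 5.

5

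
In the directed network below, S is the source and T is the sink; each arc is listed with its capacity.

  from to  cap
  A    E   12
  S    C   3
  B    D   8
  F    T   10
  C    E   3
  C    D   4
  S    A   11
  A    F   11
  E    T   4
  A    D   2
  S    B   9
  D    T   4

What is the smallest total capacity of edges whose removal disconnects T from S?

Augment S→A→D→T: bottleneck 2, flow now 2.
Augment S→A→E→T: bottleneck 4, flow now 6.
Augment S→A→F→T: bottleneck 5, flow now 11.
Augment S→B→D→T: bottleneck 2, flow now 13.
Augment S→B→D→A→F→T: bottleneck 2, flow now 15. (uses reverse residual edge)
Augment S→C→E→A→F→T: bottleneck 3, flow now 18. (uses reverse residual edge)
No augmenting path remains; maximum flow = 18.
By max-flow min-cut, the minimum cut capacity equals the max flow.
In the residual graph, reachable from S: {S, B, D}.
Min-cut edges: S→A (11), S→C (3), D→T (4); capacity 11 + 3 + 4 = 18.

18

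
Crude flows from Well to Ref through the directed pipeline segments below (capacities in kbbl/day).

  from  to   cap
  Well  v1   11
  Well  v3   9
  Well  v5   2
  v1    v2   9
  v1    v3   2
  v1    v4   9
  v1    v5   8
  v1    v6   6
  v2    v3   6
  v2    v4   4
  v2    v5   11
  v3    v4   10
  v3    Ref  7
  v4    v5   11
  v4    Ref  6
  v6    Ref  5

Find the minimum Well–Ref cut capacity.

Augment Well→v3→Ref: bottleneck 7, flow now 7.
Augment Well→v1→v4→Ref: bottleneck 6, flow now 13.
Augment Well→v1→v6→Ref: bottleneck 5, flow now 18.
No augmenting path remains; maximum flow = 18.
By max-flow min-cut, the minimum cut capacity equals the max flow.
In the residual graph, reachable from Well: {Well, v1, v2, v3, v4, v5, v6}.
Min-cut edges: v3→Ref (7), v4→Ref (6), v6→Ref (5); capacity 7 + 6 + 5 = 18.

18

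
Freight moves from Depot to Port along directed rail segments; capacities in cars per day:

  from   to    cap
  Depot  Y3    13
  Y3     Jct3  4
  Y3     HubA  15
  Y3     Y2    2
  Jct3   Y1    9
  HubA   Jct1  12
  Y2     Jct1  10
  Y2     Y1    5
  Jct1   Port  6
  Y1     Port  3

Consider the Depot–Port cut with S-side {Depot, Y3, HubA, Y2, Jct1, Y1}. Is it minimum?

Given cut capacity: 4 + 6 + 3 = 13.
Augment Depot→Y3→Jct3→Y1→Port: bottleneck 3, flow now 3.
Augment Depot→Y3→HubA→Jct1→Port: bottleneck 6, flow now 9.
No augmenting path remains; maximum flow = 9.
In the residual graph, reachable from Depot: {Depot, Y3, Jct3, HubA, Y2, Jct1, Y1}.
Min-cut edges: Jct1→Port (6), Y1→Port (3); capacity 6 + 3 = 9.
Cut capacity 13 exceeds the max flow 9, so it is not minimum.

No — its capacity is 13, but the minimum cut has capacity 9.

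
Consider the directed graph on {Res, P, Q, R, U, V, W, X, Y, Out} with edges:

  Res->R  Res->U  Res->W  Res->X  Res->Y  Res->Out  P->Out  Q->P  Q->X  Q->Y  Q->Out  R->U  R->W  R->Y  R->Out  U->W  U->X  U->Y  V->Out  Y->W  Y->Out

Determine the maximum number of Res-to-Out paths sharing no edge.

3

Assign every edge capacity 1; by Menger, the answer equals the max flow.
Path Res→Out (+1); total 1.
Path Res→R→Out (+1); total 2.
Path Res→Y→Out (+1); total 3.
No residual Res→Out path; max flow = 3.
Certifying cut of size 3: {Res→Out, Res→R, Y→Out}.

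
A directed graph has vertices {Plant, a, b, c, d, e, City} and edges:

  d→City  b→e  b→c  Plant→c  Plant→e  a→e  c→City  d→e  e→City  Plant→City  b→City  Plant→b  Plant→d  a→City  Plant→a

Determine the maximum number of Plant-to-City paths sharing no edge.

Assign every edge capacity 1; by Menger, the answer equals the max flow.
Path Plant→City (+1); total 1.
Path Plant→a→City (+1); total 2.
Path Plant→b→City (+1); total 3.
Path Plant→c→City (+1); total 4.
Path Plant→d→City (+1); total 5.
Path Plant→e→City (+1); total 6.
No residual Plant→City path; max flow = 6.
Certifying cut of size 6: {Plant→City, Plant→a, Plant→b, Plant→c, Plant→d, Plant→e}.

6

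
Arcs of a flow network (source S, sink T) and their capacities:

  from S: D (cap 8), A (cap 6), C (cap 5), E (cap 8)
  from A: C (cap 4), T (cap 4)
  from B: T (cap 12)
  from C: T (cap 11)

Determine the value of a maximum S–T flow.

Augment S→A→T: bottleneck 4, flow now 4.
Augment S→C→T: bottleneck 5, flow now 9.
Augment S→A→C→T: bottleneck 2, flow now 11.
No augmenting path remains; maximum flow = 11.
In the residual graph, reachable from S: {S, D, E}.
Min-cut edges: S→A (6), S→C (5); capacity 6 + 5 = 11.
This cut is saturated, so no flow can exceed 11.

11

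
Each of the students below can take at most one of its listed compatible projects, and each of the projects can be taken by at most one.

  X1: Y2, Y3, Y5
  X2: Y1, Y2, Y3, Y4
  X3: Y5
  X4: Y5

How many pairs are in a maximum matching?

3

Unit-capacity flow: source→left, listed edges, right→sink; max matching = max flow.
Augmenting path X1→Y2 (+1); matched 1.
Augmenting path X2→Y1 (+1); matched 2.
Augmenting path X3→Y5 (+1); matched 3.
No augmenting path remains; maximum matching = 3.
König certificate: {X1, X2, Y5} is a vertex cover of size 3 (every listed pair touches it), so no matching can be larger.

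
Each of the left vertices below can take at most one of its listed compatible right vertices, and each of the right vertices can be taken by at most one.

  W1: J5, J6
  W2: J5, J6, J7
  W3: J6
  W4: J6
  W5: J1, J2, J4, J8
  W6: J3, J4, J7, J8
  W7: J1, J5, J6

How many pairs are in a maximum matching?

Unit-capacity flow: source→left, listed edges, right→sink; max matching = max flow.
Augmenting path W1→J5 (+1); matched 1.
Augmenting path W2→J6 (+1); matched 2.
Augmenting path W5→J1 (+1); matched 3.
Augmenting path W6→J3 (+1); matched 4.
Augmenting path W3→J6→W2→J7 (+1); matched 5.
Augmenting path W7→J1→W5→J2 (+1); matched 6.
No augmenting path remains; maximum matching = 6.
König certificate: {W1, W2, W5, W6, W7, J6} is a vertex cover of size 6 (every listed pair touches it), so no matching can be larger.

6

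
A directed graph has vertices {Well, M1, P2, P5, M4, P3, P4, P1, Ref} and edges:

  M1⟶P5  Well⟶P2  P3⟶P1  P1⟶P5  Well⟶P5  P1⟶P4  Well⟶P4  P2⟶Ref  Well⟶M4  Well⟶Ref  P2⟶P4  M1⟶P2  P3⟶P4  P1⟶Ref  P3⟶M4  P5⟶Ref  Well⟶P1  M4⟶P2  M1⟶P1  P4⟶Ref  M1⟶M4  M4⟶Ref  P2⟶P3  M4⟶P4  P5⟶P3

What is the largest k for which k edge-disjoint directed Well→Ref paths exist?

6

Assign every edge capacity 1; by Menger, the answer equals the max flow.
Path Well→Ref (+1); total 1.
Path Well→P2→Ref (+1); total 2.
Path Well→P5→Ref (+1); total 3.
Path Well→M4→Ref (+1); total 4.
Path Well→P4→Ref (+1); total 5.
Path Well→P1→Ref (+1); total 6.
No residual Well→Ref path; max flow = 6.
Certifying cut of size 6: {Well→M4, Well→P1, Well→P2, Well→P4, Well→P5, Well→Ref}.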